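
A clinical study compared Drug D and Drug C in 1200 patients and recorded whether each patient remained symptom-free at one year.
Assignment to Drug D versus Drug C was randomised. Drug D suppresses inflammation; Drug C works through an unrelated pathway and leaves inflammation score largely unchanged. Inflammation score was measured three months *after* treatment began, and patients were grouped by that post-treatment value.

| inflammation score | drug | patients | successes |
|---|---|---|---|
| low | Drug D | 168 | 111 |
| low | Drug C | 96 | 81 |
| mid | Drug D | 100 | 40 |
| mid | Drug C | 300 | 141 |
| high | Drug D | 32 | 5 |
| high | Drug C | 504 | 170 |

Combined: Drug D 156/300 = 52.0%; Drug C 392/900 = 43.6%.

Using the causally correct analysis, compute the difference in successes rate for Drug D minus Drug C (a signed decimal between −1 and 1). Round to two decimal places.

The inflammation score-specific comparison favours Drug C throughout, but the pooled figures favour Drug D. The question is whether to condition on inflammation score.
Inflammation score is downstream of the drug. One should not condition on a consequence of treatment, so the overall rates are the right comparison.
The causal difference is the pooled difference: 0.520 − 0.436 = +0.084.

+0.08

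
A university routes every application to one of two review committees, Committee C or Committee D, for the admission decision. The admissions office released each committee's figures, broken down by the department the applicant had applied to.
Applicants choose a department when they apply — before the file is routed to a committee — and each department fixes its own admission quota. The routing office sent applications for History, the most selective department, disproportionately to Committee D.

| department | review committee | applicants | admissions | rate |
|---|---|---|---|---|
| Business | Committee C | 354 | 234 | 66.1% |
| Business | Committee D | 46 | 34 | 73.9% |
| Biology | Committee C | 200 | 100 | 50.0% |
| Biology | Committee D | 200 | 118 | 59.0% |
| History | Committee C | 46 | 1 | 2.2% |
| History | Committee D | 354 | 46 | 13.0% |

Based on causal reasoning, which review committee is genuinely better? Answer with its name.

Committee D

Department differs across review committees for reasons unrelated to any effect of the review committee itself, and it separately predicts the outcome — a classic confounder. We must compare within department levels.
Within each level — Business: 66.1% vs 73.9%; Biology: 50.0% vs 59.0%; History: 2.2% vs 13.0% — Committee D is higher every time.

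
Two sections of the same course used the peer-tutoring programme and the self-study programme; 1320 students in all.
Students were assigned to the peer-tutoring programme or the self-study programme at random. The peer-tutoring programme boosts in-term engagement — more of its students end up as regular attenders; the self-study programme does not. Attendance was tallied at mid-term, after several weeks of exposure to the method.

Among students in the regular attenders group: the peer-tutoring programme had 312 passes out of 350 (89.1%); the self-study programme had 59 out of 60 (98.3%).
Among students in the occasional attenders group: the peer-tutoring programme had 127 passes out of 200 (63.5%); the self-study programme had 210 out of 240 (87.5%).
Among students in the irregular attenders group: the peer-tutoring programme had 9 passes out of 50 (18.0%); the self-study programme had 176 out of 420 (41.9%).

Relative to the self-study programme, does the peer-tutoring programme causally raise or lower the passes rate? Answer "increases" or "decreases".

Mid-term attendance is recorded after the teaching method and is itself shifted by it — it sits on the causal path from teaching method to outcome. Conditioning on a mediator would strip out part of the effect we want; the pooled comparison gives the total causal effect.
Pooled: the peer-tutoring programme 74.7% vs the self-study programme 61.8%; the peer-tutoring programme is higher overall.

increases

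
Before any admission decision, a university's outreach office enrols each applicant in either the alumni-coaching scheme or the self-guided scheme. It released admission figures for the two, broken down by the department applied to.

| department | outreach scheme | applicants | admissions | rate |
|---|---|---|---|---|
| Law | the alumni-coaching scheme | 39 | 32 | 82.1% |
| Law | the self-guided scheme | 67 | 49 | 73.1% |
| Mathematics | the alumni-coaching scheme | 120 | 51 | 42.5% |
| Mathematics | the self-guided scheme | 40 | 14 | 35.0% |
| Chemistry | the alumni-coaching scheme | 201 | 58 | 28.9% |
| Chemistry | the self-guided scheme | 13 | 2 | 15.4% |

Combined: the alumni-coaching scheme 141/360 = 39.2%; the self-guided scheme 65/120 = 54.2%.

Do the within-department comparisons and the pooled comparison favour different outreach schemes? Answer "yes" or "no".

Within each department level (Law 82.1% vs 73.1%; Mathematics 42.5% vs 35.0%; Chemistry 28.9% vs 15.4%), the alumni-coaching scheme has the higher rate every time. Pooled: 39.2% vs 54.2% — the self-guided scheme has the higher rate overall. The two comparisons disagree.

yes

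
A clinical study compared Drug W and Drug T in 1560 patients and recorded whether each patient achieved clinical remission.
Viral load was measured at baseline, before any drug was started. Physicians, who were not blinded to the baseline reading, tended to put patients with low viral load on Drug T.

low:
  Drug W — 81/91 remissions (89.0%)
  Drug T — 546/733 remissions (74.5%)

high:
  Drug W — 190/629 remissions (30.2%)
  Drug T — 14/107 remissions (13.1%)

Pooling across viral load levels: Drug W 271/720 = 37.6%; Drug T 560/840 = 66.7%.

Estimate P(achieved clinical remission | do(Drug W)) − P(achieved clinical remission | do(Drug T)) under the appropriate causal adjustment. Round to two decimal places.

The imbalance in viral load arose from how patients were allocated, not from anything the drug did; and viral load independently affects the outcome. The pooled gap is confounded — condition on viral load.
Adjusting over the population distribution of viral load: 0.528·(0.890−0.745) + 0.472·(0.302−0.131) = +0.157.

+0.16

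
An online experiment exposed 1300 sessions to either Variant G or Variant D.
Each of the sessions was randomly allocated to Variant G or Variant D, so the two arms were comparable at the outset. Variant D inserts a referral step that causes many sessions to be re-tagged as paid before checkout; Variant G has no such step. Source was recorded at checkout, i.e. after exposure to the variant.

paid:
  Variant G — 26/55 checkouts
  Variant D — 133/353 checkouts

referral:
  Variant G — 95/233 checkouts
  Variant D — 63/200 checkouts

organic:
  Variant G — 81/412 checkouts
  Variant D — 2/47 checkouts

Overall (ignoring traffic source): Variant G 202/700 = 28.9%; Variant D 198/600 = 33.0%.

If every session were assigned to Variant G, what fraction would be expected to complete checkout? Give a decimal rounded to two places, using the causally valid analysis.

0.29

The distribution of traffic source is itself part of what the variant does — it is an intermediate outcome. Holding it fixed would remove that part of the effect; the total effect is the pooled difference.
So P(outcome | do(Variant G)) is just the pooled rate for Variant G: 202/700 = 0.289.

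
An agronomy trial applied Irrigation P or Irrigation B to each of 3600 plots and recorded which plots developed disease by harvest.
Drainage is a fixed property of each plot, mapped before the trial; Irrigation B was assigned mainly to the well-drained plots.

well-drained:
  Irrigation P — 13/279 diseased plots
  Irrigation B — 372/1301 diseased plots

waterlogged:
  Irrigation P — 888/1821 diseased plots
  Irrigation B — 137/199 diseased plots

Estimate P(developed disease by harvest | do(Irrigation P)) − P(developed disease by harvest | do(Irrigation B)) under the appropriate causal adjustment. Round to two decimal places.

The field drainage-specific comparison favours Irrigation P throughout, but the pooled figures favour Irrigation B. The question is whether to condition on field drainage.
The imbalance in field drainage arose from how plots were allocated, not from anything the irrigation did; and field drainage independently affects the outcome. The pooled gap is confounded — condition on field drainage.
Adjusting over the population distribution of field drainage: 0.439·(0.047−0.286) + 0.561·(0.488−0.688) = -0.218.

-0.22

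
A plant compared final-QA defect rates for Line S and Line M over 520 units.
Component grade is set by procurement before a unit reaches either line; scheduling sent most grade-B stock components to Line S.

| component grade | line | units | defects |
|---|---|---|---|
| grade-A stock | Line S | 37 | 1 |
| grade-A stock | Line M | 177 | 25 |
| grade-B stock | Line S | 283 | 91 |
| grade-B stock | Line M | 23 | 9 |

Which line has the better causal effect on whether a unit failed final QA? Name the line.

Nothing the line does changes component grade; the imbalance is an allocation artefact. With component grade also predicting the outcome, the pooled figure is confounded, and the within-stratum comparison is the causal one.
Within each level — grade-A stock: 2.7% vs 14.1%; grade-B stock: 32.2% vs 39.1% — Line S is lower every time.

Line S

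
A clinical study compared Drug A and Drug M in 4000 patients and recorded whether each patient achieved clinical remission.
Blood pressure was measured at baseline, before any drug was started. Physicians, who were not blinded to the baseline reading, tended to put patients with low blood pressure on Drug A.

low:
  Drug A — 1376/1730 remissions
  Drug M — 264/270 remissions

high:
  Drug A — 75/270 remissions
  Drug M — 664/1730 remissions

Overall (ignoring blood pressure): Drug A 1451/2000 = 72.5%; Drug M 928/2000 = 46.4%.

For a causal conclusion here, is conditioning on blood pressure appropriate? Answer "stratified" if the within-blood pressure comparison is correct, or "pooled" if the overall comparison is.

Since blood pressure is a pre-existing factor (not a product of the drug) and it affects the outcome on its own, it is a confounder. The stratified rates, not the pooled rate, identify the causal effect.
Within each level — low: 79.5% vs 97.8%; high: 27.8% vs 38.4% — Drug M is higher every time.

stratified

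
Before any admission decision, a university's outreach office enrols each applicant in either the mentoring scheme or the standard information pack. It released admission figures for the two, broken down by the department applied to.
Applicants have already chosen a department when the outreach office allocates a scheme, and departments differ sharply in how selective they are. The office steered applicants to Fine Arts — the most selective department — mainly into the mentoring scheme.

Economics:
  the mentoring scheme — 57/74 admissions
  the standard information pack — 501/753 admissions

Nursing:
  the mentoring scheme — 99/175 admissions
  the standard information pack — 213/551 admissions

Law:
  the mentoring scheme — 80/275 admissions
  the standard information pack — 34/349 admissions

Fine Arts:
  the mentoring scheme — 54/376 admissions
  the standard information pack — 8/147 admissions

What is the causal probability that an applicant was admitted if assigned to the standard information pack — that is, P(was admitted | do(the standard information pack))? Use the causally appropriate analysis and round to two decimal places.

0.34

The imbalance in department arose from how applicants were allocated, not from anything the outreach scheme did; and department independently affects the outcome. The pooled gap is confounded — condition on department.
Standardising the standard information pack to the population department mix: 0.306·501/753 + 0.269·213/551 + 0.231·34/349 + 0.194·8/147 = 0.341.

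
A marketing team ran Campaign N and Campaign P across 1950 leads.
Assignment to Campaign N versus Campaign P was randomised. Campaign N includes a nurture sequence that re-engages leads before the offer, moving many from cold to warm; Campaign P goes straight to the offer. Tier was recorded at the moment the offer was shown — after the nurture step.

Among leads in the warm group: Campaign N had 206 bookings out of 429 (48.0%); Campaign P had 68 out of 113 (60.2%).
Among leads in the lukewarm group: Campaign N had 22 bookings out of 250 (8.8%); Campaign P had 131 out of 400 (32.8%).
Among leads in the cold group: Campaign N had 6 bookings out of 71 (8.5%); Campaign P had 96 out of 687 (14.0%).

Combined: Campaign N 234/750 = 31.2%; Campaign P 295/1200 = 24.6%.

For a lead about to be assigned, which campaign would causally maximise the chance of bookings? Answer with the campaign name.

The distribution of engagement tier is itself part of what the campaign does — it is an intermediate outcome. Holding it fixed would remove that part of the effect; the total effect is the pooled difference.
Pooled: Campaign N 31.2% vs Campaign P 24.6%; Campaign N is higher overall.

Campaign N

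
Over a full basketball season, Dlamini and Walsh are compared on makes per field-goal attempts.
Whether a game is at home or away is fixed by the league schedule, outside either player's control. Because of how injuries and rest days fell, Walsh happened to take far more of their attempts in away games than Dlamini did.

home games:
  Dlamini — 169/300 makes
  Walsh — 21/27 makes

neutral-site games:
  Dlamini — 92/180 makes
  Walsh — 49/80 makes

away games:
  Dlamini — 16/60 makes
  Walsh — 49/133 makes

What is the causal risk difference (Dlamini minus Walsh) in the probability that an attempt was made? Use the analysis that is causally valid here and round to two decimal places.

The stratified and pooled comparisons disagree (Walsh wins within each game venue; Dlamini wins overall), so the answer turns on the causal role of game venue.
Nothing the player does changes game venue; the imbalance is an allocation artefact. With game venue also predicting the outcome, the pooled figure is confounded, and the within-stratum comparison is the causal one.
Adjusting over the population distribution of game venue: 0.419·(0.563−0.778) + 0.333·(0.511−0.613) + 0.247·(0.267−0.368) = -0.149.

-0.15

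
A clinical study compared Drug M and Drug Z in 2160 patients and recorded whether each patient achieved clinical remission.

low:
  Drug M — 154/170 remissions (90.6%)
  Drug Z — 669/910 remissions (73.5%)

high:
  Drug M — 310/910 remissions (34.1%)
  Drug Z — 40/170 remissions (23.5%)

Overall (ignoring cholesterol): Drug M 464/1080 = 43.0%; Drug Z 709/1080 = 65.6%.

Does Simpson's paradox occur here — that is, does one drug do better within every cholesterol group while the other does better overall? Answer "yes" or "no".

yes

Within each cholesterol level (low 90.6% vs 73.5%; high 34.1% vs 23.5%), Drug M has the higher rate every time. Pooled: 43.0% vs 65.6% — Drug Z has the higher rate overall. The two comparisons disagree.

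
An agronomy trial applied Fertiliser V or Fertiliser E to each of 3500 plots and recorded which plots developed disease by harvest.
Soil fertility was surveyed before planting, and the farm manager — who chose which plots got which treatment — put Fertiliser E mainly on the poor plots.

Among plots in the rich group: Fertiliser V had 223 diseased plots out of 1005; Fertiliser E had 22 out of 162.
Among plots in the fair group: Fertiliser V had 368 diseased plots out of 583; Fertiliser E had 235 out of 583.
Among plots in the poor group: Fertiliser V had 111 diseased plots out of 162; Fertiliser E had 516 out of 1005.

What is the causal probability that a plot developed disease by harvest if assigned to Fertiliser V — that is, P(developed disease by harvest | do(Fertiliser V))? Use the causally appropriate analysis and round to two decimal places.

0.51

The soil fertility-specific comparison favours Fertiliser E throughout, but the pooled figures favour Fertiliser V. The question is whether to condition on soil fertility.
Soil fertility satisfies the back-door criterion: it is not a descendant of the fertiliser, and it blocks the spurious path from fertiliser to outcome. Adjusting for it (i.e., using the within-soil fertility rates) gives the causal effect.
Standardising Fertiliser V to the population soil fertility mix: 0.333·223/1005 + 0.333·368/583 + 0.333·111/162 = 0.513.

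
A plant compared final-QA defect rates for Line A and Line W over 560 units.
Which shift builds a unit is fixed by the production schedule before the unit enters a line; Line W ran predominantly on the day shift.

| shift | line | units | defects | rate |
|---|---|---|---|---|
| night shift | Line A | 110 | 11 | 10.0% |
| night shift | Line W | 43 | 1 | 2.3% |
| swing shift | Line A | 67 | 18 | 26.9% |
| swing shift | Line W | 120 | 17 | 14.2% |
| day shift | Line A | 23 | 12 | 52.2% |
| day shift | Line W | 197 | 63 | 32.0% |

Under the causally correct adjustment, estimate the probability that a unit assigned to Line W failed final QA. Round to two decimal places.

Line W is lower inside every shift stratum but Line A is lower in aggregate. Whether to stratify depends on how shift relates to the line.
Shift differs across lines for reasons unrelated to any effect of the line itself, and it separately predicts the outcome — a classic confounder. We must compare within shift levels.
Standardising Line W to the population shift mix: 0.273·1/43 + 0.334·17/120 + 0.393·63/197 = 0.179.

0.18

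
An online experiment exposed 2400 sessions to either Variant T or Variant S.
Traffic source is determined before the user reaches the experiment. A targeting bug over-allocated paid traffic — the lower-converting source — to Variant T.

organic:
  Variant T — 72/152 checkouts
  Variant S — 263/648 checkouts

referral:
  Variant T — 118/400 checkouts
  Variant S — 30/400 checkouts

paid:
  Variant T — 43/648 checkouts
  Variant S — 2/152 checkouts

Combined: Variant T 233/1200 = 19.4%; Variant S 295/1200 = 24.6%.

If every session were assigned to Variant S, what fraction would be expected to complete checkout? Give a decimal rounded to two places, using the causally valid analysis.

0.16

Within every traffic source level Variant T has the higher rate, yet pooled Variant S does — Simpson's reversal.
The imbalance in traffic source arose from how sessions were allocated, not from anything the variant did; and traffic source independently affects the outcome. The pooled gap is confounded — condition on traffic source.
Standardising Variant S to the population traffic source mix: 0.333·263/648 + 0.333·30/400 + 0.333·2/152 = 0.165.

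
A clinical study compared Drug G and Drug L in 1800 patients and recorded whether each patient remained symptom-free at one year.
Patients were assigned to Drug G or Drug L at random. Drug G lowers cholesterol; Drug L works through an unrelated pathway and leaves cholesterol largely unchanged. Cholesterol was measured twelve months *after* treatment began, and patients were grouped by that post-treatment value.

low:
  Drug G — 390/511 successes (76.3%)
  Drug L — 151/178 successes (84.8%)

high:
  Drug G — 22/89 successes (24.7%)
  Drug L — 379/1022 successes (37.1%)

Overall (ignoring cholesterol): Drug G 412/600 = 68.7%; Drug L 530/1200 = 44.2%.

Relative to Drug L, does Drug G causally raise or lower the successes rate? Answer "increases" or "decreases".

Because the drug influences cholesterol, cholesterol is a post-treatment mediator, not a confounder. Stratifying on it would bias the estimate; the causal effect is the crude pooled difference.
Pooled: Drug G 68.7% vs Drug L 44.2%; Drug G is higher overall.

increases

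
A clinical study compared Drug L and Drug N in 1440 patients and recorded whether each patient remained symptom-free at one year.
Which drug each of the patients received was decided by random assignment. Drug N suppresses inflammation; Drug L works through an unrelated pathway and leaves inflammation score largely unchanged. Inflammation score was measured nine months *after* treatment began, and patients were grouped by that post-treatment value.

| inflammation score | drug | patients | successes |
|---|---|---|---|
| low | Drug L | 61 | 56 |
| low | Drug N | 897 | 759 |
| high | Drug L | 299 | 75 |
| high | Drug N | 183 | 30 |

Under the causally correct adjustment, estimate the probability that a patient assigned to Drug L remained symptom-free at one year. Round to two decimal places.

The inflammation score-specific comparison favours Drug L throughout, but the pooled figures favour Drug N. The question is whether to condition on inflammation score.
Stratifying would compare drugs among patients the drugs themselves sorted into inflammation score groups — a form of selection on an intermediate. The unconditioned pooled rates give the total causal effect.
So P(outcome | do(Drug L)) is just the pooled rate for Drug L: 131/360 = 0.364.

0.36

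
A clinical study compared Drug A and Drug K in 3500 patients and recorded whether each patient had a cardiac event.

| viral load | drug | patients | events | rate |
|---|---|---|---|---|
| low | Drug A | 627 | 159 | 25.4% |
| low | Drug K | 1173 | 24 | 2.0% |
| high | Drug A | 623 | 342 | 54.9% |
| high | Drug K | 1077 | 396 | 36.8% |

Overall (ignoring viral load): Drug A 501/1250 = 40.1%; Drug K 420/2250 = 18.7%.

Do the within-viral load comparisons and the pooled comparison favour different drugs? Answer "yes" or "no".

Within each viral load level (low 25.4% vs 2.0%; high 54.9% vs 36.8%), Drug K has the lower rate every time. Pooled: 40.1% vs 18.7% — Drug K has the lower rate overall. They agree.

no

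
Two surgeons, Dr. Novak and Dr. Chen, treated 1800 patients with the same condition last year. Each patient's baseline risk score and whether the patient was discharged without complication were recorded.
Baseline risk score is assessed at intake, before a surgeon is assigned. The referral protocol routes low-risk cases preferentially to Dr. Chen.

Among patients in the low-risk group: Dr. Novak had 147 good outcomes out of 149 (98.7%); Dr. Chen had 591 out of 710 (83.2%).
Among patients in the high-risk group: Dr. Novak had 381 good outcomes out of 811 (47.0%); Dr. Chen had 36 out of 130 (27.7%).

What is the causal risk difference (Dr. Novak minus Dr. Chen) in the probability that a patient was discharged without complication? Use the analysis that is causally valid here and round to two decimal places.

+0.17

Baseline risk score satisfies the back-door criterion: it is not a descendant of the surgeon, and it blocks the spurious path from surgeon to outcome. Adjusting for it (i.e., using the within-baseline risk score rates) gives the causal effect.
Adjusting over the population distribution of baseline risk score: 0.477·(0.987−0.832) + 0.523·(0.470−0.277) = +0.174.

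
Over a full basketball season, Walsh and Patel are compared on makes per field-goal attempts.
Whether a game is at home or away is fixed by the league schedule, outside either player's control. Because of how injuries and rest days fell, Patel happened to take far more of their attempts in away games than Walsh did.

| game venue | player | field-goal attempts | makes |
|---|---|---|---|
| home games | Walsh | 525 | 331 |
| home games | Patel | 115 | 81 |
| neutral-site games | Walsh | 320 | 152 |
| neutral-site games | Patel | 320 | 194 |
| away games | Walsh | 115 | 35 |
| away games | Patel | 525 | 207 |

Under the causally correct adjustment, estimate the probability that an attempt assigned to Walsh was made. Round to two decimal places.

The stratified and pooled comparisons disagree (Patel wins within each game venue; Walsh wins overall), so the answer turns on the causal role of game venue.
Game venue satisfies the back-door criterion: it is not a descendant of the player, and it blocks the spurious path from player to outcome. Adjusting for it (i.e., using the within-game venue rates) gives the causal effect.
Standardising Walsh to the population game venue mix: 0.333·331/525 + 0.333·152/320 + 0.333·35/115 = 0.470.

0.47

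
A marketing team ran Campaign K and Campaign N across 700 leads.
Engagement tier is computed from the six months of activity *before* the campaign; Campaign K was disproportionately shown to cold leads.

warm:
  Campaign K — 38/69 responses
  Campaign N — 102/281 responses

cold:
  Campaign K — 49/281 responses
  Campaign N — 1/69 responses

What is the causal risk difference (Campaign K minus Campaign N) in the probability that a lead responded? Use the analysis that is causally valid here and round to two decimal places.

+0.17

Here engagement tier is a common cause — it drives both which campaign a case falls under and the outcome. The crude comparison mixes populations; the stratum-specific rates are the causally relevant ones.
Adjusting over the population distribution of engagement tier: 0.500·(0.551−0.363) + 0.500·(0.174−0.014) = +0.174.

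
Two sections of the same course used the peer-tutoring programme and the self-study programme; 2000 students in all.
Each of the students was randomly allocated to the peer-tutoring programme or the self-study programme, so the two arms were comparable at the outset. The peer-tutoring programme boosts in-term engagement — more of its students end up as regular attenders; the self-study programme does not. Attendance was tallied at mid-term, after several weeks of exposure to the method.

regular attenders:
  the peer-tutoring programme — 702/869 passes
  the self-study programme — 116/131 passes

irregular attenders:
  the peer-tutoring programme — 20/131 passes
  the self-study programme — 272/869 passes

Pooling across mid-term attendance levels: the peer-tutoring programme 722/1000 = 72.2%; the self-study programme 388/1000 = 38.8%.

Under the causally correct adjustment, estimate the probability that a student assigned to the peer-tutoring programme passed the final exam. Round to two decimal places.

The stratified and pooled comparisons disagree (the self-study programme wins within each mid-term attendance; the peer-tutoring programme wins overall), so the answer turns on the causal role of mid-term attendance.
Mid-term attendance lies on the pathway teaching method → mid-term attendance → outcome, so adjusting for it blocks the indirect effect. For the total causal effect of teaching method, use the unadjusted pooled rates.
So P(outcome | do(the peer-tutoring programme)) is just the pooled rate for the peer-tutoring programme: 722/1000 = 0.722.

0.72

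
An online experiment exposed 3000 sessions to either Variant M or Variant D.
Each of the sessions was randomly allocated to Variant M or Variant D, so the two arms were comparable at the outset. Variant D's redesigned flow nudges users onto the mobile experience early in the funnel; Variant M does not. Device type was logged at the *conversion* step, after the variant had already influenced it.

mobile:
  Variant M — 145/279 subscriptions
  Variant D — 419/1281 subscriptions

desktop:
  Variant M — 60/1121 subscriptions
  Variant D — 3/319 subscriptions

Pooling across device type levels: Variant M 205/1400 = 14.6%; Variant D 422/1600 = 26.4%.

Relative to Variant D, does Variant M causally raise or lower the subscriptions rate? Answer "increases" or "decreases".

Variant M is higher inside every device type stratum but Variant D is higher in aggregate. Whether to stratify depends on how device type relates to the variant.
The distribution of device type is itself part of what the variant does — it is an intermediate outcome. Holding it fixed would remove that part of the effect; the total effect is the pooled difference.
Pooled: Variant M 14.6% vs Variant D 26.4%; Variant D is higher overall.

decreases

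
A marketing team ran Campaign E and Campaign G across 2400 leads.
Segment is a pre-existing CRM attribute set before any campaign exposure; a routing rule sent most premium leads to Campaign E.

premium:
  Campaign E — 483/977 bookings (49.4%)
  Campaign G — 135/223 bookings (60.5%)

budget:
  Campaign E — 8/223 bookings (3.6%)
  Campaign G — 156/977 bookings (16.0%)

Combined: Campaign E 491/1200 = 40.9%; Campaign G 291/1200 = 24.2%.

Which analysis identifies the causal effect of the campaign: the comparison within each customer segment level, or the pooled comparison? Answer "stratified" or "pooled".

stratified

Customer segment satisfies the back-door criterion: it is not a descendant of the campaign, and it blocks the spurious path from campaign to outcome. Adjusting for it (i.e., using the within-customer segment rates) gives the causal effect.
Within each level — premium: 49.4% vs 60.5%; budget: 3.6% vs 16.0% — Campaign G is higher every time.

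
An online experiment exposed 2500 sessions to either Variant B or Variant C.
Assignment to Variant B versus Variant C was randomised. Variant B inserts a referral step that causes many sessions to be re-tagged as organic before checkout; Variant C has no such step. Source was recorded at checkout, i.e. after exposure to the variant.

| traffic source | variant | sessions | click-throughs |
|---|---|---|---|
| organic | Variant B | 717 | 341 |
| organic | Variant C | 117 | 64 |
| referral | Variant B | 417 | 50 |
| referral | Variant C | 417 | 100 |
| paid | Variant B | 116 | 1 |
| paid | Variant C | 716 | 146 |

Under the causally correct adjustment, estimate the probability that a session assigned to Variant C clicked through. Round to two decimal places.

0.25

The distribution of traffic source is itself part of what the variant does — it is an intermediate outcome. Holding it fixed would remove that part of the effect; the total effect is the pooled difference.
So P(outcome | do(Variant C)) is just the pooled rate for Variant C: 310/1250 = 0.248.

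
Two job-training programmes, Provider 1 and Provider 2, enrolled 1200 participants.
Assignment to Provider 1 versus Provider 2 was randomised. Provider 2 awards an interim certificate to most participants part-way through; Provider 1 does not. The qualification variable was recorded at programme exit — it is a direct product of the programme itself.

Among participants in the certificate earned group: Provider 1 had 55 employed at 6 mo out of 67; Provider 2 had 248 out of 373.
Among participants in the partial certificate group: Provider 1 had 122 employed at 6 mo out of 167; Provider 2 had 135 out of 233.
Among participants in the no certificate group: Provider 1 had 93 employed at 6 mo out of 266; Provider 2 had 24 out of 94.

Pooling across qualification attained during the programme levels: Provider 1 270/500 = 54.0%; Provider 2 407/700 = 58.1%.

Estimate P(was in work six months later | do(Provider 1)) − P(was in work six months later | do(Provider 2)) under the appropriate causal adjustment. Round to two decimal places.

-0.04

Qualification attained during the programme is downstream of the programme. One should not condition on a consequence of treatment, so the overall rates are the right comparison.
The causal difference is the pooled difference: 0.540 − 0.581 = -0.041.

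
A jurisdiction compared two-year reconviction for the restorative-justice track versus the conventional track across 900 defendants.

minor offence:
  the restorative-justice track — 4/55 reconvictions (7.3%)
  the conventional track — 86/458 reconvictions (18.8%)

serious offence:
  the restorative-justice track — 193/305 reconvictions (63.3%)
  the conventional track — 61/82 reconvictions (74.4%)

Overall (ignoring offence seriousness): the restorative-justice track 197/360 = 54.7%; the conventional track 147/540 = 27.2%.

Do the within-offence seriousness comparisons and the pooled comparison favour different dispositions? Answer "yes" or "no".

yes

Within each offence seriousness level (minor offence 7.3% vs 18.8%; serious offence 63.3% vs 74.4%), the restorative-justice track has the lower rate every time. Pooled: 54.7% vs 27.2% — the conventional track has the lower rate overall. The two comparisons disagree.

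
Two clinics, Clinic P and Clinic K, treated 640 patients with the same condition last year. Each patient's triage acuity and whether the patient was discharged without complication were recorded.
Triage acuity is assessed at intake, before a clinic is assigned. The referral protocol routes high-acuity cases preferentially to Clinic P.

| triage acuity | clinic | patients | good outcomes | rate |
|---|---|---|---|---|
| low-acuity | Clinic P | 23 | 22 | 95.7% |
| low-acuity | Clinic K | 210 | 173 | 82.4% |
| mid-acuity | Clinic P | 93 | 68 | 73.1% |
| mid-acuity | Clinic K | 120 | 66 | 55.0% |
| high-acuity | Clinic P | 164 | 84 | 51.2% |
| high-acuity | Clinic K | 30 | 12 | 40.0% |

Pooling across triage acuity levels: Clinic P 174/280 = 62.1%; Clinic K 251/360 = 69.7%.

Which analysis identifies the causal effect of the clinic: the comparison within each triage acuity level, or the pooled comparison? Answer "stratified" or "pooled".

Triage acuity satisfies the back-door criterion: it is not a descendant of the clinic, and it blocks the spurious path from clinic to outcome. Adjusting for it (i.e., using the within-triage acuity rates) gives the causal effect.
Within each level — low-acuity: 95.7% vs 82.4%; mid-acuity: 73.1% vs 55.0%; high-acuity: 51.2% vs 40.0% — Clinic P is higher every time.

stratified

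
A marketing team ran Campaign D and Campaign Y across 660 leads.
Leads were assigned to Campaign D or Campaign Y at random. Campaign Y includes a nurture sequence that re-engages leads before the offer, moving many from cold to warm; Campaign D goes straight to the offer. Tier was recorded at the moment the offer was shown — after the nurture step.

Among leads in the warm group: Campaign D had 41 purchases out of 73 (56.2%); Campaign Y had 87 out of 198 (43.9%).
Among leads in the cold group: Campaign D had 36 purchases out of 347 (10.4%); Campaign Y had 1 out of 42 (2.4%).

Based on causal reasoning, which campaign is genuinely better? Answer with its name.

Within every engagement tier level Campaign D has the higher rate, yet pooled Campaign Y does — Simpson's reversal.
Because the campaign influences engagement tier, engagement tier is a post-treatment mediator, not a confounder. Stratifying on it would bias the estimate; the causal effect is the crude pooled difference.
Pooled: Campaign D 18.3% vs Campaign Y 36.7%; Campaign Y is higher overall.

Campaign Y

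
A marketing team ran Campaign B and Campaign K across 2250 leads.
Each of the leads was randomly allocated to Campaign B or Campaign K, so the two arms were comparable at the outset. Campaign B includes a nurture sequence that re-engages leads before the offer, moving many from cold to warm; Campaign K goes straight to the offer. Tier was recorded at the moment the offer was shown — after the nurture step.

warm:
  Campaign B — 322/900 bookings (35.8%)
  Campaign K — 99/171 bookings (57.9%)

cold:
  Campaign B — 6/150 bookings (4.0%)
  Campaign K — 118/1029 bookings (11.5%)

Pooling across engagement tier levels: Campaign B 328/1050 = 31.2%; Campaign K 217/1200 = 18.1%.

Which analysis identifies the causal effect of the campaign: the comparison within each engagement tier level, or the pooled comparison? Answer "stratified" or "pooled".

pooled

Campaign K is higher inside every engagement tier stratum but Campaign B is higher in aggregate. Whether to stratify depends on how engagement tier relates to the campaign.
Because the campaign influences engagement tier, engagement tier is a post-treatment mediator, not a confounder. Stratifying on it would bias the estimate; the causal effect is the crude pooled difference.
Pooled: Campaign B 31.2% vs Campaign K 18.1%; Campaign B is higher overall.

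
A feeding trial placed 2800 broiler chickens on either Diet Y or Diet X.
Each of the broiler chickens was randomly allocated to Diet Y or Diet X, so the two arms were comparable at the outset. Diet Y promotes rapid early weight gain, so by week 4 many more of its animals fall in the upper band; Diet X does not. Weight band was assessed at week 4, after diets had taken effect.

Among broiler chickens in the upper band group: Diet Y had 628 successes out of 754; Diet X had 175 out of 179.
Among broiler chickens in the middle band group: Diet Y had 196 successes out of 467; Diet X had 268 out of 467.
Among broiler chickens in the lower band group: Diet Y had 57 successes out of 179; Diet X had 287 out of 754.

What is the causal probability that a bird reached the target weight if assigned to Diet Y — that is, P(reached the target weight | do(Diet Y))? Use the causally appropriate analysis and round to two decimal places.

0.63

Diet X is higher inside every week-4 weight band stratum but Diet Y is higher in aggregate. Whether to stratify depends on how week-4 weight band relates to the diet.
Week-4 weight band is recorded after the diet and is itself shifted by it — it sits on the causal path from diet to outcome. Conditioning on a mediator would strip out part of the effect we want; the pooled comparison gives the total causal effect.
So P(outcome | do(Diet Y)) is just the pooled rate for Diet Y: 881/1400 = 0.629.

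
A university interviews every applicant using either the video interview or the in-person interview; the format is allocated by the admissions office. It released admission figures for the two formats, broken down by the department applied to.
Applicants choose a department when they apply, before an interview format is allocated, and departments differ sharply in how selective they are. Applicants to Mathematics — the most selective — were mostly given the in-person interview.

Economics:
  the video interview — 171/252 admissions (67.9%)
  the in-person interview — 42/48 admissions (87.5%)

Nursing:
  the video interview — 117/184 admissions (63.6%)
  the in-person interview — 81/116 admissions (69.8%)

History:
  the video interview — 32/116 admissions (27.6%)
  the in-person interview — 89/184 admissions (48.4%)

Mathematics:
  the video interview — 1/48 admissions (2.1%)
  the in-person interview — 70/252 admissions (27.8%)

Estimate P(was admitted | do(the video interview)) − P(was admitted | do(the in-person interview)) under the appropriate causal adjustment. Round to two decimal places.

-0.18

the in-person interview is higher inside every department stratum but the video interview is higher in aggregate. Whether to stratify depends on how department relates to the interview format.
Nothing the interview format does changes department; the imbalance is an allocation artefact. With department also predicting the outcome, the pooled figure is confounded, and the within-stratum comparison is the causal one.
Adjusting over the population distribution of department: 0.250·(0.679−0.875) + 0.250·(0.636−0.698) + 0.250·(0.276−0.484) + 0.250·(0.021−0.278) = -0.181.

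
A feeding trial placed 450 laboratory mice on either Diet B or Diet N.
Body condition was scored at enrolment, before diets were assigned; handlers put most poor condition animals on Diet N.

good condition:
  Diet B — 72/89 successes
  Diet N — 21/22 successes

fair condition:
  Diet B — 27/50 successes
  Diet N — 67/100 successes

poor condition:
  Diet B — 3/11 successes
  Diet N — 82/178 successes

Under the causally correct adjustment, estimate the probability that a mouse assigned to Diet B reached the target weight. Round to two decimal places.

Starting body condition differs across diets for reasons unrelated to any effect of the diet itself, and it separately predicts the outcome — a classic confounder. We must compare within starting body condition levels.
Standardising Diet B to the population starting body condition mix: 0.247·72/89 + 0.333·27/50 + 0.420·3/11 = 0.494.

0.49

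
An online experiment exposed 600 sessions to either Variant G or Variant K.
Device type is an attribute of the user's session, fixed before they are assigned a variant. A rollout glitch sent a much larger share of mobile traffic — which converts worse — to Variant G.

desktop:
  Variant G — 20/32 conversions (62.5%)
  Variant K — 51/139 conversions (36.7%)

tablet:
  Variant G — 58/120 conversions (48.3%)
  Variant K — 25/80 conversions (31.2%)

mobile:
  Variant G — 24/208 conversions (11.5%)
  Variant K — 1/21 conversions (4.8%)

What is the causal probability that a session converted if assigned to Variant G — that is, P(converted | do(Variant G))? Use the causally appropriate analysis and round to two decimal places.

The device type-specific comparison favours Variant G throughout, but the pooled figures favour Variant K. The question is whether to condition on device type.
Device type differs across variants for reasons unrelated to any effect of the variant itself, and it separately predicts the outcome — a classic confounder. We must compare within device type levels.
Standardising Variant G to the population device type mix: 0.285·20/32 + 0.333·58/120 + 0.382·24/208 = 0.383.

0.38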